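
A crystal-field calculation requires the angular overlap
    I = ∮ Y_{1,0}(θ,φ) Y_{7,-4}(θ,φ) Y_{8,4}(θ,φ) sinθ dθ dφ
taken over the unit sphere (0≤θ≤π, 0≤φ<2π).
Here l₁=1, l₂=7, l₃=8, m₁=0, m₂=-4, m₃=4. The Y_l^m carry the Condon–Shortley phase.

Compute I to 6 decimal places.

m-sum 0 ✓  L=16 even ✓  6≤8≤8 ✓
Π(2lᵢ+1) = 3×15×17 = 765
triangle coeff Δ(1,7,8) = 1/2040
Σ_t [0,0]: t=0:+1/25401600 = 1/25401600
(3j)²=8/255 [(1 7 8; 0 0 0)], sign=+1
Σ_t [0,0]: t=0:+1/239500800 = 1/239500800
(3j)²=2/85 [(1 7 8; 0 -4 4)], sign=+1
⇒ 4πI² = 48/85
I = (+1)√(48/85/(4π)) = 0.21198553

0.211986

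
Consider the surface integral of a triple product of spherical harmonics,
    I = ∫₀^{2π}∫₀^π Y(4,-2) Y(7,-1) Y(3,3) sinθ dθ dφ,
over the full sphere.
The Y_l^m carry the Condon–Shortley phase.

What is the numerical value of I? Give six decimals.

m-sum 0 ✓  L=14 even ✓  3≤3≤11 ✓
Π(2lᵢ+1) = 9×15×7 = 945
triangle coeff Δ(4,7,3) = 1/45045
Σ_t [4,4]: t=4:+1/20736 = 1/20736
(3j)²=35/1287 [(4 7 3; 0 0 0)], sign=-1
Σ_t [6,6]: t=6:+1/1036800 = 1/1036800
(3j)²=4/6435 [(4 7 3; -2 -1 3)], sign=+1
⇒ 4πI² = 980/61347
I = (-1)√(980/61347/(4π)) = -0.03565426

-0.035654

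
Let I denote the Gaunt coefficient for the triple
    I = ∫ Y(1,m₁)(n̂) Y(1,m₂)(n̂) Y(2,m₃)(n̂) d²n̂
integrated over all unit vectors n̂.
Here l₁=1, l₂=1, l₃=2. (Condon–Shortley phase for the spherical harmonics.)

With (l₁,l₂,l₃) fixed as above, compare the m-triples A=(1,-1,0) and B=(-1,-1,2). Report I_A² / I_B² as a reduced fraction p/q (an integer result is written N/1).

Shared (l₁,l₂,l₃)=(1,1,2): N and (l;000)² cancel in I_A²/I_B².
A: Δ = 0!·2!·2!/5! = 1/30; Racah Σ t=0..0: t=0:+1/4 = 1/4; ⇒ 3j(1 1 2; 1 -1 0)² = 1/30, sgn +1
B: Δ = 0!·2!·2!/5! = 1/30; Racah Σ t=0..0: t=0:+1/4 = 1/4; ⇒ 3j(1 1 2; -1 -1 2)² = 1/5, sgn +1
I_A²/I_B² = (1/30)/(1/5) = 1/6

1/6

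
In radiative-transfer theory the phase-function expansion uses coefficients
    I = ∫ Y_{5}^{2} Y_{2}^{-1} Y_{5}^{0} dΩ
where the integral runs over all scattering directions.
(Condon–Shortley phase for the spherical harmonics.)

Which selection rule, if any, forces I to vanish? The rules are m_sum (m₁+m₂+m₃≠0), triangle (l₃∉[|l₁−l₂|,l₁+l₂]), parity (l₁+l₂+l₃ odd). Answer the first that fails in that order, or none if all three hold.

Σmᵢ = 1  ✗
l₃∈[|l₁−l₂|,l₁+l₂]=[3,7], have l₃=5
Σlᵢ = 12 ⇒ even

m_sum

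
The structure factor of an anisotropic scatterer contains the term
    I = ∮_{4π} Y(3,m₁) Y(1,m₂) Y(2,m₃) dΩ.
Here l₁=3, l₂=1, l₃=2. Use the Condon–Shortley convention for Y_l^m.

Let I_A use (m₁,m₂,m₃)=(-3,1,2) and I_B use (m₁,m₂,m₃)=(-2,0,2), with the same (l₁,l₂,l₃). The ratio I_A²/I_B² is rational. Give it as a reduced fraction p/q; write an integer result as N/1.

3/1

Same 3,1,2: normalisation and zero-m 3j drop out of the ratio.
A: Δ: 2! 4! 0! / 7! → 1/105; sum: t=2:+1/48 = 1/48; 3j²(3 1 2; -3 1 2) = Δ·Π!·Σ² = 1/7  (sign +1)
B: Δ: 2! 4! 0! / 7! → 1/105; sum: t=1:−1/24 = -1/24; 3j²(3 1 2; -2 0 2) = Δ·Π!·Σ² = 1/21  (sign -1)
I_A²/I_B² = (1/7)/(1/21) = 3/1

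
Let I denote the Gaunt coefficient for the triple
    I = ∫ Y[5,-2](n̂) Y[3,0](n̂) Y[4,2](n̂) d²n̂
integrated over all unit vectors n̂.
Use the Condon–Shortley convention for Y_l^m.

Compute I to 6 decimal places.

m-sum 0 ✓  L=12 even ✓  2≤4≤8 ✓
Π(2lᵢ+1) = 11×7×9 = 693
triangle coeff Δ(5,3,4) = 1/180180
Σ_t [1,3]: t=1:−1/576 t=2:+1/144 t=3:−1/576 = 1/288
(3j)²=20/1001 [(5 3 4; 0 0 0)], sign=+1
Σ_t [1,3]: t=1:−1/8640 t=2:+1/480 t=3:−1/576 = 1/4320
(3j)²=1/2145 [(5 3 4; -2 0 2)], sign=+1
⇒ 4πI² = 12/1859
I = (+1)√(12/1859/(4π)) = 0.02266449

0.022664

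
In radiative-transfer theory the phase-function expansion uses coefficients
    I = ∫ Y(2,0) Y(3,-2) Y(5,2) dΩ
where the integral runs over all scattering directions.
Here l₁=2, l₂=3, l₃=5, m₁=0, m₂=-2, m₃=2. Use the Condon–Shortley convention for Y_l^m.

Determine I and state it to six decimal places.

m-sum 0 ✓  L=10 even ✓  1≤5≤5 ✓
Π(2lᵢ+1) = 5×7×11 = 385
triangle coeff Δ(2,3,5) = 1/2310
Σ_t [0,0]: t=0:+1/144 = 1/144
(3j)²=10/231 [(2 3 5; 0 0 0)], sign=-1
Σ_t [0,0]: t=0:+1/480 = 1/480
(3j)²=3/110 [(2 3 5; 0 -2 2)], sign=-1
⇒ 4πI² = 5/11
I = (+1)√(5/11/(4π)) = 0.19018827

0.190188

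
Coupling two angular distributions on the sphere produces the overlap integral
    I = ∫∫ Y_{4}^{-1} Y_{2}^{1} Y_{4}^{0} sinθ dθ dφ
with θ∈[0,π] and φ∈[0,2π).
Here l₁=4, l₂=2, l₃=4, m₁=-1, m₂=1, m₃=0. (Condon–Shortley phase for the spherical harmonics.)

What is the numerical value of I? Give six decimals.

Checks pass: Σm=0; 10 even; l₃=4∈[2,6].
(2·4+1)(2·2+1)(2·4+1) = 405
Δ: 2! 6! 2! / 11! → 1/13860
sum: t=0:+1/192 t=1:−1/36 t=2:+1/192 = -5/288
3j²(4 2 4; 0 0 0) = Δ·Π!·Σ² = 20/693  (sign -1)
sum: t=1:−1/96 t=2:+1/72 = 1/288
3j²(4 2 4; -1 1 0) = Δ·Π!·Σ² = 1/462  (sign +1)
combine: 4πI² = 405·20/693·1/462 = 150/5929
take √, sign -1: I = -0.04486937

-0.044869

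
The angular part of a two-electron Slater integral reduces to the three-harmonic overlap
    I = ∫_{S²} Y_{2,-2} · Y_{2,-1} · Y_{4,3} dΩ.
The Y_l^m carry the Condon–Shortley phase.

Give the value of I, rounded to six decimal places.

-0.238414

Checks pass: Σm=0; 8 even; l₃=4∈[0,4].
(2·2+1)(2·2+1)(2·4+1) = 225
Δ: 0! 4! 4! / 9! → 1/630
sum: t=0:+1/16 = 1/16
3j²(2 2 4; 0 0 0) = Δ·Π!·Σ² = 2/35  (sign +1)
sum: t=0:+1/144 = 1/144
3j²(2 2 4; -2 -1 3) = Δ·Π!·Σ² = 1/18  (sign -1)
combine: 4πI² = 225·2/35·1/18 = 5/7
take √, sign -1: I = -0.23841361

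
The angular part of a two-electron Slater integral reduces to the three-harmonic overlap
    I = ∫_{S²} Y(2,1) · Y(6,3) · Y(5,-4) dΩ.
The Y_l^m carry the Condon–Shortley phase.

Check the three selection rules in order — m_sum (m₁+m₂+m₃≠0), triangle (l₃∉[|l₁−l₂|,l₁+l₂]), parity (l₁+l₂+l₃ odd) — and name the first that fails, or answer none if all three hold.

Σmᵢ = 0  ✓
l₃∈[|l₁−l₂|,l₁+l₂]=[4,8], have l₃=5  ✓
Σlᵢ = 13 ⇒ odd  ✗

parity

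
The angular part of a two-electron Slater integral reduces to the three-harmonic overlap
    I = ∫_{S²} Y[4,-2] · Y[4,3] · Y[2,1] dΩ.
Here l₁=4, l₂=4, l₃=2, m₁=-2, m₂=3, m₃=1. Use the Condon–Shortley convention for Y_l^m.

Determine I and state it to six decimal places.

m-sum = -2 + 3 + 1 = 2 ≠ 0 ⇒ I = 0

0.000000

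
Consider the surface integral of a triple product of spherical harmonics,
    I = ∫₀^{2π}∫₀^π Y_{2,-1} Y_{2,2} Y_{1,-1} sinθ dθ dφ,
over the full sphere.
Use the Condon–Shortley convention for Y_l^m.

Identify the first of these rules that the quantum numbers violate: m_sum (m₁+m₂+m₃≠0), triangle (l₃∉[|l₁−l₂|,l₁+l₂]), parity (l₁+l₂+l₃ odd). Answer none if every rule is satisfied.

parity

m₁+m₂+m₃ = -1 + 2 − 1 = 0  ✓
triangle: |2−2|=0 ≤ l₃=1 ≤ 2+2=4  ✓
parity: l₁+l₂+l₃ = 5 is odd  ✗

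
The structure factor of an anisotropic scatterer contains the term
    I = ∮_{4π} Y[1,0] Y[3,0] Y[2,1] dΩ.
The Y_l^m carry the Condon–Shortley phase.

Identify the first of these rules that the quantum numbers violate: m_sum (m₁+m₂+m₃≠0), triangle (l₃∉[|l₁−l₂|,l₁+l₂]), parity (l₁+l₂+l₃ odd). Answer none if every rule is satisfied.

Σmᵢ = 1  ✗
l₃∈[|l₁−l₂|,l₁+l₂]=[2,4], have l₃=2
Σlᵢ = 6 ⇒ even

m_sum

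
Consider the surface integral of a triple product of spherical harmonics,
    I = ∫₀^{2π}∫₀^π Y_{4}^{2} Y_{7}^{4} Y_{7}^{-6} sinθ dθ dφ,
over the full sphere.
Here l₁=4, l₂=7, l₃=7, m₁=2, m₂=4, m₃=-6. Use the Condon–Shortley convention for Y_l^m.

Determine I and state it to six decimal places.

Rules hold: Σm=0, L=18 even, 3≤7≤11.
N = 9·15·15 = 2025
Δ = 4!·4!·10!/19! = 1/58198140
Racah Σ t=0..4: t=0:+1/17418240 t=1:−1/622080 t=2:+1/230400 t=3:−1/622080 t=4:+1/17418240 = 1/806400
⇒ 3j(4 7 7; 0 0 0)² = 2268/230945, sgn -1
Racah Σ t=1..2: t=1:−1/130636800 t=2:+1/34836480 = 11/522547200
⇒ 3j(4 7 7; 2 4 -6)² = 1331/81396, sgn -1
4πI² = N·(3j₀)²·(3jₘ)² = 441045/1356277
I = +1·√(0.325188/4π) = 0.16086528

0.160865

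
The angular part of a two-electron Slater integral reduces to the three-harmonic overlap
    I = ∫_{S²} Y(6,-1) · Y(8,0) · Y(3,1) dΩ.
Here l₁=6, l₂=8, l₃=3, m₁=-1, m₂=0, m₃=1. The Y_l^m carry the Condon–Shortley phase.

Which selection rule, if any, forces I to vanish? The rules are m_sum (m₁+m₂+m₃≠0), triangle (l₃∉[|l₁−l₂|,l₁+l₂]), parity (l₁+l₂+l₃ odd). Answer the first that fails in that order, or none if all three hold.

m₁+m₂+m₃ = -1 + 0 + 1 = 0  ✓
triangle: |6−8|=2 ≤ l₃=3 ≤ 6+8=14  ✓
parity: l₁+l₂+l₃ = 17 is odd  ✗

parity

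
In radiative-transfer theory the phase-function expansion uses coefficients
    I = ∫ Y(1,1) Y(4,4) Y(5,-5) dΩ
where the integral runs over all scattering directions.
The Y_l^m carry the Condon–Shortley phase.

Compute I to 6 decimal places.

Rules hold: Σm=0, L=10 even, 3≤5≤5.
N = 3·9·11 = 297
Δ = 0!·2!·8!/11! = 1/495
Racah Σ t=0..0: t=0:+1/576 = 1/576
⇒ 3j(1 4 5; 0 0 0)² = 5/99, sgn -1
Racah Σ t=0..0: t=0:+1/80640 = 1/80640
⇒ 3j(1 4 5; 1 4 -5)² = 1/11, sgn +1
4πI² = N·(3j₀)²·(3jₘ)² = 15/11
I = -1·√(1.36364/4π) = -0.32941575

-0.329416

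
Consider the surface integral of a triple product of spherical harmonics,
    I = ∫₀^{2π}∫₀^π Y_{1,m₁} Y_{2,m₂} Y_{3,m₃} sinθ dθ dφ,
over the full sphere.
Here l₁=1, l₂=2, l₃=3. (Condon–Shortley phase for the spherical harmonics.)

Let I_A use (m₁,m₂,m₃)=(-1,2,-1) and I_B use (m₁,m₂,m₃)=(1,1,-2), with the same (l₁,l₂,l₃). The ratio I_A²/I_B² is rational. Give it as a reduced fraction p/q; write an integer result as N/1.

Shared (l₁,l₂,l₃)=(1,2,3): N and (l;000)² cancel in I_A²/I_B².
A: Δ = 0!·2!·4!/7! = 1/105; Racah Σ t=0..0: t=0:+1/48 = 1/48; ⇒ 3j(1 2 3; -1 2 -1)² = 1/105, sgn +1
B: Δ = 0!·2!·4!/7! = 1/105; Racah Σ t=0..0: t=0:+1/12 = 1/12; ⇒ 3j(1 2 3; 1 1 -2)² = 2/21, sgn -1
I_A²/I_B² = (1/105)/(2/21) = 1/10

1/10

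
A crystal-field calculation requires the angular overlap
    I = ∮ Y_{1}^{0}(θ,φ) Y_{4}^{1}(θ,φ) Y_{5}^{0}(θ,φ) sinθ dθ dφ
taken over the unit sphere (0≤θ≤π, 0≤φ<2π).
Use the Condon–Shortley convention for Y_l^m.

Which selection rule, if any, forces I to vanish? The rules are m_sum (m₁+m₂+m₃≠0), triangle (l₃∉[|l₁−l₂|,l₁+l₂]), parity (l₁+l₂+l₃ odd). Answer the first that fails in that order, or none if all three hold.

m_sum

azimuthal sum: 0 + 1 + 0 = 1  ✗
3 ≤ 5 ≤ 5 (triangle on l)
L = 1 + 4 + 5 = 10 (even)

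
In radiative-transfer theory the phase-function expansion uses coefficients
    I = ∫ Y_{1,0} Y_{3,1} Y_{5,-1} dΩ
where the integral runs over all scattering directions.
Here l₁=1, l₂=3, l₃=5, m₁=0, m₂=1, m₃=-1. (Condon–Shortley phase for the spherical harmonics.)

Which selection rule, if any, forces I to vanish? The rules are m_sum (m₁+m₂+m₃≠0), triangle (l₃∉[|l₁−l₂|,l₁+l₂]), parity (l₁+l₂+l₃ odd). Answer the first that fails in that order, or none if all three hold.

triangle

m₁+m₂+m₃ = 0 + 1 − 1 = 0  ✓
triangle: |1−3|=2 ≤ l₃=5 ≤ 1+3=4  ✗
parity: l₁+l₂+l₃ = 9 is odd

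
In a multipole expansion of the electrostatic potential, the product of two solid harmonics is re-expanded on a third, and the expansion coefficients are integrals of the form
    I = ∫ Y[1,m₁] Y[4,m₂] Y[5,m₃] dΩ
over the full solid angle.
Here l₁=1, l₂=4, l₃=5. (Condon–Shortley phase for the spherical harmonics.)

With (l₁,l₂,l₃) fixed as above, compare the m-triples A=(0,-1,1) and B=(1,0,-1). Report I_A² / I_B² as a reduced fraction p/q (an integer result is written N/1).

Same 1,4,5: normalisation and zero-m 3j drop out of the ratio.
A: Δ: 0! 2! 8! / 11! → 1/495; sum: t=0:+1/720 = 1/720; 3j²(1 4 5; 0 -1 1) = Δ·Π!·Σ² = 8/165  (sign +1)
B: Δ: 0! 2! 8! / 11! → 1/495; sum: t=0:+1/1152 = 1/1152; 3j²(1 4 5; 1 0 -1) = Δ·Π!·Σ² = 1/33  (sign +1)
I_A²/I_B² = (8/165)/(1/33) = 8/5

8/5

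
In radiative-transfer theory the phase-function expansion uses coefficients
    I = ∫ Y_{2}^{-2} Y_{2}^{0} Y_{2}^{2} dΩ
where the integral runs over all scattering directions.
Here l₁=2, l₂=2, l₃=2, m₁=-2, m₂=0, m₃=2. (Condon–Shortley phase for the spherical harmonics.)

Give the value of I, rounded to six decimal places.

m-sum 0 ✓  L=6 even ✓  0≤2≤4 ✓
Π(2lᵢ+1) = 5×5×5 = 125
triangle coeff Δ(2,2,2) = 1/630
Σ_t [0,2]: t=0:+1/8 t=1:−1/1 t=2:+1/8 = -3/4
(3j)²=2/35 [(2 2 2; 0 0 0)], sign=-1
Σ_t [2,2]: t=2:+1/8 = 1/8
(3j)²=2/35 [(2 2 2; -2 0 2)], sign=+1
⇒ 4πI² = 20/49
I = (-1)√(20/49/(4π)) = -0.18022375

-0.180224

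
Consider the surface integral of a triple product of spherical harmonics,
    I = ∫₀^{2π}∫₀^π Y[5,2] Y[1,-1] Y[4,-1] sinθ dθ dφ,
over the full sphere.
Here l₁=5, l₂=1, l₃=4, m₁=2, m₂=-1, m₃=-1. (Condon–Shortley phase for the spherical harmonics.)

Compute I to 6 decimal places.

0.225034

Rules hold: Σm=0, L=10 even, 4≤4≤6.
N = 11·3·9 = 297
Δ = 2!·8!·0!/11! = 1/495
Racah Σ t=1..1: t=1:−1/576 = -1/576
⇒ 3j(5 1 4; 0 0 0)² = 5/99, sgn -1
Racah Σ t=0..0: t=0:+1/1440 = 1/1440
⇒ 3j(5 1 4; 2 -1 -1)² = 7/165, sgn -1
4πI² = N·(3j₀)²·(3jₘ)² = 7/11
I = +1·√(0.636364/4π) = 0.22503380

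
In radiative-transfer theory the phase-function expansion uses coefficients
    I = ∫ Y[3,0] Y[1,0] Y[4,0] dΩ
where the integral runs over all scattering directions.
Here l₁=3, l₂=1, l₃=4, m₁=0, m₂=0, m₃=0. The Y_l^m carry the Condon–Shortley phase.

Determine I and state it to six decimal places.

Rules hold: Σm=0, L=8 even, 2≤4≤4.
N = 7·3·9 = 189
Δ = 0!·6!·2!/9! = 1/252
Racah Σ t=0..0: t=0:+1/36 = 1/36
⇒ 3j(3 1 4; 0 0 0)² = 4/63, sgn +1
(m-triple is (0,0,0) — same symbol as above.)
4πI² = N·(3j₀)²·(3jₘ)² = 16/21
I = +1·√(0.761905/4π) = 0.24623252

0.246233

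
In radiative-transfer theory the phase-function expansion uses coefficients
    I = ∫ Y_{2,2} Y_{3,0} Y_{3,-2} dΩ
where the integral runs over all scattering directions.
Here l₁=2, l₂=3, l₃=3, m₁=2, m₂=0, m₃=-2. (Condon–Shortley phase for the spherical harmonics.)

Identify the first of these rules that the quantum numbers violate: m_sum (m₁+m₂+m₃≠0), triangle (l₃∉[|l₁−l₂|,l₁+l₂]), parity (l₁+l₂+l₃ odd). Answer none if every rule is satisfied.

none

azimuthal sum: 2 + 0 − 2 = 0  ✓
1 ≤ 3 ≤ 5 (triangle on l)  ✓
L = 2 + 3 + 3 = 8 (even)  ✓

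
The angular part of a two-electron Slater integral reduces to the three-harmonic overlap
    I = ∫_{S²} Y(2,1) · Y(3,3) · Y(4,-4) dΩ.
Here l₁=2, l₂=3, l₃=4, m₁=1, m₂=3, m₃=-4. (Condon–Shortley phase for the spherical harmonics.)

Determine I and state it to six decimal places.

0.000000

l₁+l₂+l₃=9 is odd: 3j(l;000)=0 ⇒ I=0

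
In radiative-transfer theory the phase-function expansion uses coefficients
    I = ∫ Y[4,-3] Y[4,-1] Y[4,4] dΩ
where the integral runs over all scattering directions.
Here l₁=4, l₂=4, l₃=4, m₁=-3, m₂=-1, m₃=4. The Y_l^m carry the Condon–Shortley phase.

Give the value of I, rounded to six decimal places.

-0.168431

Checks pass: Σm=0; 12 even; l₃=4∈[0,8].
(2·4+1)(2·4+1)(2·4+1) = 729
Δ: 4! 4! 4! / 13! → 1/450450
sum: t=0:+1/13824 t=1:−1/216 t=2:+1/64 t=3:−1/216 t=4:+1/13824 = 5/768
3j²(4 4 4; 0 0 0) = Δ·Π!·Σ² = 18/1001  (sign +1)
sum: t=3:−1/3456 = -1/3456
3j²(4 4 4; -3 -1 4) = Δ·Π!·Σ² = 35/1287  (sign -1)
combine: 4πI² = 729·18/1001·35/1287 = 7290/20449
take √, sign -1: I = -0.16843130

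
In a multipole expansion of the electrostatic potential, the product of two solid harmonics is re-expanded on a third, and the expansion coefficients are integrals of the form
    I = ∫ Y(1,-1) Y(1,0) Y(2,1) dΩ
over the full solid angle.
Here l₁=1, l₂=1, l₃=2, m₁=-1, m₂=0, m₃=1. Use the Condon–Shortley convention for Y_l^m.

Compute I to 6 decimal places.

-0.218510

m-sum 0 ✓  L=4 even ✓  0≤2≤2 ✓
Π(2lᵢ+1) = 3×3×5 = 45
triangle coeff Δ(1,1,2) = 1/30
Σ_t [0,0]: t=0:+1/1 = 1/1
(3j)²=2/15 [(1 1 2; 0 0 0)], sign=+1
Σ_t [0,0]: t=0:+1/2 = 1/2
(3j)²=1/10 [(1 1 2; -1 0 1)], sign=-1
⇒ 4πI² = 3/5
I = (-1)√(3/5/(4π)) = -0.21850969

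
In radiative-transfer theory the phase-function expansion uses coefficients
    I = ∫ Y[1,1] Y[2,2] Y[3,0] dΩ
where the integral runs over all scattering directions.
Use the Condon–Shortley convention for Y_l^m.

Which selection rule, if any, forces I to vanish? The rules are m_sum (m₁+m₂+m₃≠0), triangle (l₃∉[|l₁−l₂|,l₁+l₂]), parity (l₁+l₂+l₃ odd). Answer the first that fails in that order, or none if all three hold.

m_sum

Σmᵢ = 3  ✗
l₃∈[|l₁−l₂|,l₁+l₂]=[1,3], have l₃=3
Σlᵢ = 6 ⇒ even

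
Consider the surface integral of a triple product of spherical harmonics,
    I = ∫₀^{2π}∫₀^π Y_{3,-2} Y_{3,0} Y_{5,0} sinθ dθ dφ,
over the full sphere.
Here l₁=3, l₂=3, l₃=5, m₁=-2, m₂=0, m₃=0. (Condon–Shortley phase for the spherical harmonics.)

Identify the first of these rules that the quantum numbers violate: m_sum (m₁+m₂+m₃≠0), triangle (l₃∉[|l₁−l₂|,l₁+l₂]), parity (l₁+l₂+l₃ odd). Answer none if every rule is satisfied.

azimuthal sum: -2 + 0 + 0 = -2  ✗
0 ≤ 5 ≤ 6 (triangle on l)
L = 3 + 3 + 5 = 11 (odd)

m_sum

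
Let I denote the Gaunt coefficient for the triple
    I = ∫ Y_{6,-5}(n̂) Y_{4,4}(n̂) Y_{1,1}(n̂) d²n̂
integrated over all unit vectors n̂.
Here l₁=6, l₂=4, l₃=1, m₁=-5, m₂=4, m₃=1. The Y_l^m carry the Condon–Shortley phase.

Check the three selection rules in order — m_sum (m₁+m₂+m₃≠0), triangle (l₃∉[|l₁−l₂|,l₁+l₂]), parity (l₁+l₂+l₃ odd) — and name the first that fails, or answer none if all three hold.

azimuthal sum: -5 + 4 + 1 = 0  ✓
2 ≤ 1 ≤ 10 (triangle on l)  ✗
L = 6 + 4 + 1 = 11 (odd)

triangle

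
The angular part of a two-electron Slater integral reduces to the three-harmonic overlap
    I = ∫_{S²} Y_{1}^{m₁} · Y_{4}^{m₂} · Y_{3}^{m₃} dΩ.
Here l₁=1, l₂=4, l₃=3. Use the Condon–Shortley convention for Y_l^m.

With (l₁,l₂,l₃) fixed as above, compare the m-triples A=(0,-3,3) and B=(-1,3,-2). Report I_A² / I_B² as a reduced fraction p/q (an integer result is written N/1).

1/3

Same 1,4,3: normalisation and zero-m 3j drop out of the ratio.
A: Δ: 2! 0! 6! / 9! → 1/252; sum: t=1:−1/720 = -1/720; 3j²(1 4 3; 0 -3 3) = Δ·Π!·Σ² = 1/36  (sign -1)
B: Δ: 2! 0! 6! / 9! → 1/252; sum: t=2:+1/240 = 1/240; 3j²(1 4 3; -1 3 -2) = Δ·Π!·Σ² = 1/12  (sign -1)
I_A²/I_B² = (1/36)/(1/12) = 1/3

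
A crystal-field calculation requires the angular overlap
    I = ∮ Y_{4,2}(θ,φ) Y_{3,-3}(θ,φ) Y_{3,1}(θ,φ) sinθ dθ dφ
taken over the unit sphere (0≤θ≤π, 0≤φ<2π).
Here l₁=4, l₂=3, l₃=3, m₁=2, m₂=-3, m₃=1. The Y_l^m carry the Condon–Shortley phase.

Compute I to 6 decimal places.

Checks pass: Σm=0; 10 even; l₃=3∈[1,7].
(2·4+1)(2·3+1)(2·3+1) = 441
Δ: 4! 4! 2! / 11! → 1/34650
sum: t=1:−1/72 t=2:+1/16 t=3:−1/72 = 5/144
3j²(4 3 3; 0 0 0) = Δ·Π!·Σ² = 2/77  (sign -1)
sum: t=0:+1/192 = 1/192
3j²(4 3 3; 2 -3 1) = Δ·Π!·Σ² = 3/77  (sign +1)
combine: 4πI² = 441·2/77·3/77 = 54/121
take √, sign -1: I = -0.18845135

-0.188451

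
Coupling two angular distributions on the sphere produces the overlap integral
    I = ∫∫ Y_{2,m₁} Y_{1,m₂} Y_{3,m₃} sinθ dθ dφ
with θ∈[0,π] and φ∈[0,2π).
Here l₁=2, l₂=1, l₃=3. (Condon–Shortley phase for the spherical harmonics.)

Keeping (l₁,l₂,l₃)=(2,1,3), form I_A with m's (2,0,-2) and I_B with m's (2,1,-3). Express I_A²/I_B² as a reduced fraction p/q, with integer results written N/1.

Same 2,1,3: normalisation and zero-m 3j drop out of the ratio.
A: Δ: 0! 4! 2! / 7! → 1/105; sum: t=0:+1/24 = 1/24; 3j²(2 1 3; 2 0 -2) = Δ·Π!·Σ² = 1/21  (sign -1)
B: Δ: 0! 4! 2! / 7! → 1/105; sum: t=0:+1/48 = 1/48; 3j²(2 1 3; 2 1 -3) = Δ·Π!·Σ² = 1/7  (sign +1)
I_A²/I_B² = (1/21)/(1/7) = 1/3

1/3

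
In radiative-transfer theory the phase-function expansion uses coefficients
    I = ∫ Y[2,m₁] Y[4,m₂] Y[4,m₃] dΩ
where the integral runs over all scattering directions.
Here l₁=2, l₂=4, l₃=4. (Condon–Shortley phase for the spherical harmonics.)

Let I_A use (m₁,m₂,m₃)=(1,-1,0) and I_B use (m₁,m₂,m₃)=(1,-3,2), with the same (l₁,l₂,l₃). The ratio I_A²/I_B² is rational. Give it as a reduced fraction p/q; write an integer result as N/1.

Same 2,4,4: normalisation and zero-m 3j drop out of the ratio.
A: Δ: 2! 2! 6! / 11! → 1/13860; sum: t=0:+1/72 t=1:−1/96 = 1/288; 3j²(2 4 4; 1 -1 0) = Δ·Π!·Σ² = 1/462  (sign +1)
B: Δ: 2! 2! 6! / 11! → 1/13860; sum: t=0:+1/240 t=1:−1/1440 = 1/288; 3j²(2 4 4; 1 -3 2) = Δ·Π!·Σ² = 5/132  (sign +1)
I_A²/I_B² = (1/462)/(5/132) = 2/35

2/35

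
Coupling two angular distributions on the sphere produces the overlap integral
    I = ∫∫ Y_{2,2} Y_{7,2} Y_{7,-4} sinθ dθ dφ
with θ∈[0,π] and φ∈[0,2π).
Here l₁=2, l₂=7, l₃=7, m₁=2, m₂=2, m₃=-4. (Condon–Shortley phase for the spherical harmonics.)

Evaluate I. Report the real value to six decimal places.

-0.163963

Checks pass: Σm=0; 16 even; l₃=7∈[5,9].
(2·2+1)(2·7+1)(2·7+1) = 1125
Δ: 2! 2! 12! / 17! → 1/185640
sum: t=0:+1/2419200 t=1:−1/518400 t=2:+1/2419200 = -1/907200
3j²(2 7 7; 0 0 0) = Δ·Π!·Σ² = 56/3315  (sign +1)
sum: t=0:+1/8709120 = 1/8709120
3j²(2 7 7; 2 2 -4) = Δ·Π!·Σ² = 55/3094  (sign -1)
combine: 4πI² = 1125·56/3315·55/3094 = 16500/48841
take √, sign -1: I = -0.16396259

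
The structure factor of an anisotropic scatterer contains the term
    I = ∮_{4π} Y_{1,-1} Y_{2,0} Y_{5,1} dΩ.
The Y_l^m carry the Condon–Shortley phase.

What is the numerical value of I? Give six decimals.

0.000000

triangle: need 1≤l₃≤3, have 5; I=0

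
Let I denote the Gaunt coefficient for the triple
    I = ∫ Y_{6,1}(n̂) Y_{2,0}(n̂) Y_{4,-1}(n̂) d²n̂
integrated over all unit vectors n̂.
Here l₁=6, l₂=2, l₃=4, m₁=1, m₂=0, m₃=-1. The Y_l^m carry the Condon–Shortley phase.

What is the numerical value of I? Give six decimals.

Checks pass: Σm=0; 12 even; l₃=4∈[4,8].
(2·6+1)(2·2+1)(2·4+1) = 585
Δ: 4! 8! 0! / 13! → 1/6435
sum: t=2:+1/2304 = 1/2304
3j²(6 2 4; 0 0 0) = Δ·Π!·Σ² = 5/143  (sign +1)
sum: t=2:+1/2880 = 1/2880
3j²(6 2 4; 1 0 -1) = Δ·Π!·Σ² = 14/429  (sign -1)
combine: 4πI² = 585·5/143·14/429 = 1050/1573
take √, sign -1: I = -0.23047581

-0.230476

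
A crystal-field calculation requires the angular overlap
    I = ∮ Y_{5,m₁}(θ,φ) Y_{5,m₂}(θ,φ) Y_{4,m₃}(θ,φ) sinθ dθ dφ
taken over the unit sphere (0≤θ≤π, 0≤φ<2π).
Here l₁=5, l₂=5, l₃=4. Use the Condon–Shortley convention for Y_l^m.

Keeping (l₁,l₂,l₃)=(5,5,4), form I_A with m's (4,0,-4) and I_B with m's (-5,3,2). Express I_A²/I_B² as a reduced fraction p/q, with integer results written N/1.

l's match ⇒ only the (l;m) 3-j factors differ between A and B.
A: triangle coeff Δ(5,5,4) = 1/3153150; Σ_t [1,1]: t=1:−1/69120 = -1/69120; (3j)²=2/143 [(5 5 4; 4 0 -4)], sign=-1
B: triangle coeff Δ(5,5,4) = 1/3153150; Σ_t [6,6]: t=6:+1/69120 = 1/69120; (3j)²=4/143 [(5 5 4; -5 3 2)], sign=+1
I_A²/I_B² = (2/143)/(4/143) = 1/2

1/2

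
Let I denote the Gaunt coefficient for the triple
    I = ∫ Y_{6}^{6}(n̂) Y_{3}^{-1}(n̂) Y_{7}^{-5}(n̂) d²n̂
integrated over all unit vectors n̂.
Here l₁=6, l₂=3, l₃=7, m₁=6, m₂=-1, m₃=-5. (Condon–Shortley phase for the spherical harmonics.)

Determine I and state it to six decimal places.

0.138620

Checks pass: Σm=0; 16 even; l₃=7∈[3,9].
(2·6+1)(2·3+1)(2·7+1) = 1365
Δ: 2! 10! 4! / 17! → 1/2042040
sum: t=0:+1/207360 t=1:−1/57600 t=2:+1/207360 = -1/129600
3j²(6 3 7; 0 0 0) = Δ·Π!·Σ² = 168/12155  (sign +1)
sum: t=0:+1/29030400 = 1/29030400
3j²(6 3 7; 6 -1 -5) = Δ·Π!·Σ² = 99/7735  (sign +1)
combine: 4πI² = 1365·168/12155·99/7735 = 4536/18785
take √, sign +1: I = 0.13862003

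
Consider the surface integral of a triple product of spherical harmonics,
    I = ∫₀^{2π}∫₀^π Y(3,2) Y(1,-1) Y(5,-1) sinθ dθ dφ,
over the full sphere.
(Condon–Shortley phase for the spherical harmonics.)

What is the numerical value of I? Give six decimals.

|3−1|≤5≤3+1 violated ⇒ I = 0

0.000000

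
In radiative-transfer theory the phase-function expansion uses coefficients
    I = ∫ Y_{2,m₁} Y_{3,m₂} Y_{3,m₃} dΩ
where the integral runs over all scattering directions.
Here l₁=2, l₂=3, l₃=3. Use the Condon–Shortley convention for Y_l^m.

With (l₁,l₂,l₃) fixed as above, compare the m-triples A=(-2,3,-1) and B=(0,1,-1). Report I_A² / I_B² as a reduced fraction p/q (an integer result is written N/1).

10/9

Shared (l₁,l₂,l₃)=(2,3,3): N and (l;000)² cancel in I_A²/I_B².
A: Δ = 2!·2!·4!/9! = 1/3780; Racah Σ t=2..2: t=2:+1/96 = 1/96; ⇒ 3j(2 3 3; -2 3 -1)² = 1/42, sgn +1
B: Δ = 2!·2!·4!/9! = 1/3780; Racah Σ t=0..2: t=0:+1/96 t=1:−1/6 t=2:+1/16 = -3/32; ⇒ 3j(2 3 3; 0 1 -1)² = 3/140, sgn -1
I_A²/I_B² = (1/42)/(3/140) = 10/9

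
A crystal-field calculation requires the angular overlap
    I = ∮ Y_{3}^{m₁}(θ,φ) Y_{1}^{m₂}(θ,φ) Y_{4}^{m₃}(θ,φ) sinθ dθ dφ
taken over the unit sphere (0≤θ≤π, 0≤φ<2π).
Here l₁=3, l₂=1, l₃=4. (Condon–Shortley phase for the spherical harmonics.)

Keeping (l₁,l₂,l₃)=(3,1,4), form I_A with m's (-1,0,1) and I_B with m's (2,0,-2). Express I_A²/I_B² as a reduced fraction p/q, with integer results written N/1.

5/4

Shared (l₁,l₂,l₃)=(3,1,4): N and (l;000)² cancel in I_A²/I_B².
A: Δ = 0!·6!·2!/9! = 1/252; Racah Σ t=0..0: t=0:+1/48 = 1/48; ⇒ 3j(3 1 4; -1 0 1)² = 5/84, sgn -1
B: Δ = 0!·6!·2!/9! = 1/252; Racah Σ t=0..0: t=0:+1/120 = 1/120; ⇒ 3j(3 1 4; 2 0 -2)² = 1/21, sgn +1
I_A²/I_B² = (5/84)/(1/21) = 5/4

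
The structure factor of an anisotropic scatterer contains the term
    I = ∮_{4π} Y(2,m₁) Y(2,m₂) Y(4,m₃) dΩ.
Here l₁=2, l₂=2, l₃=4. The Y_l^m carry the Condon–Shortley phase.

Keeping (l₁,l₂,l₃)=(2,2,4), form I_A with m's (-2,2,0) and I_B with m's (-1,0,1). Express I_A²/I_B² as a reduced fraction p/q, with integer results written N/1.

Shared (l₁,l₂,l₃)=(2,2,4): N and (l;000)² cancel in I_A²/I_B².
A: Δ = 0!·4!·4!/9! = 1/630; Racah Σ t=0..0: t=0:+1/576 = 1/576; ⇒ 3j(2 2 4; -2 2 0)² = 1/630, sgn +1
B: Δ = 0!·4!·4!/9! = 1/630; Racah Σ t=0..0: t=0:+1/24 = 1/24; ⇒ 3j(2 2 4; -1 0 1)² = 1/21, sgn -1
I_A²/I_B² = (1/630)/(1/21) = 1/30

1/30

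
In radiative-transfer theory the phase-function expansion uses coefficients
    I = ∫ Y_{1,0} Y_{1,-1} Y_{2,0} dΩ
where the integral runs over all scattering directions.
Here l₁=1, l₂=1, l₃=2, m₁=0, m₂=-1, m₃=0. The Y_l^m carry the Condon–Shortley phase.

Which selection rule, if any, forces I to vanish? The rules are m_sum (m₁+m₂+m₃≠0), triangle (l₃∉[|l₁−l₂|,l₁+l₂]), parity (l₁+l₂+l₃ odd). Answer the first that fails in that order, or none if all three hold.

m_sum

m₁+m₂+m₃ = 0 − 1 + 0 = -1  ✗
triangle: |1−1|=0 ≤ l₃=2 ≤ 1+1=2
parity: l₁+l₂+l₃ = 4 is even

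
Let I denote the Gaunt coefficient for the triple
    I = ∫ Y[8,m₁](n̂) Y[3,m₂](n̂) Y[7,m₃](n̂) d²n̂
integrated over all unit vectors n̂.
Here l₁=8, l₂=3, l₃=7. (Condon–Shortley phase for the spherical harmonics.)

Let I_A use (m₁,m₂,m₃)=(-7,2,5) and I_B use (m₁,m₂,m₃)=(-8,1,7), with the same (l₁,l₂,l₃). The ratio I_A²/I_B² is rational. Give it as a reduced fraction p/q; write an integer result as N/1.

125/182

Same 8,3,7: normalisation and zero-m 3j drop out of the ratio.
A: Δ: 4! 12! 2! / 19! → 1/5290740; sum: t=3:−1/5748019200 t=4:+1/958003200 = 1/1149603840; 3j²(8 3 7; -7 2 5) = Δ·Π!·Σ² = 125/5814  (sign +1)
B: Δ: 4! 12! 2! / 19! → 1/5290740; sum: t=4:+1/22992076800 = 1/22992076800; 3j²(8 3 7; -8 1 7) = Δ·Π!·Σ² = 91/2907  (sign +1)
I_A²/I_B² = (125/5814)/(91/2907) = 125/182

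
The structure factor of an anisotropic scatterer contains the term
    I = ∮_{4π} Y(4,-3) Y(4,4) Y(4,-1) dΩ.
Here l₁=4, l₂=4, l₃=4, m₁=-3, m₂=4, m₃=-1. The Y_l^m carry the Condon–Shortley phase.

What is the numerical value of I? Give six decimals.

m-sum 0 ✓  L=12 even ✓  0≤4≤8 ✓
Π(2lᵢ+1) = 9×9×9 = 729
triangle coeff Δ(4,4,4) = 1/450450
Σ_t [0,4]: t=0:+1/13824 t=1:−1/216 t=2:+1/64 t=3:−1/216 t=4:+1/13824 = 5/768
(3j)²=18/1001 [(4 4 4; 0 0 0)], sign=+1
Σ_t [4,4]: t=4:+1/3456 = 1/3456
(3j)²=35/1287 [(4 4 4; -3 4 -1)], sign=-1
⇒ 4πI² = 7290/20449
I = (-1)√(7290/20449/(4π)) = -0.16843130

-0.168431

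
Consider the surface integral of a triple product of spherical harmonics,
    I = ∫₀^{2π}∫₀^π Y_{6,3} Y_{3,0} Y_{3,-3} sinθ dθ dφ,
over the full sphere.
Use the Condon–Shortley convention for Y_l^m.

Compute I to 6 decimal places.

-0.108647

m-sum 0 ✓  L=12 even ✓  3≤3≤9 ✓
Π(2lᵢ+1) = 13×7×7 = 637
triangle coeff Δ(6,3,3) = 1/12012
Σ_t [3,3]: t=3:−1/1296 = -1/1296
(3j)²=100/3003 [(6 3 3; 0 0 0)], sign=+1
Σ_t [3,3]: t=3:−1/25920 = -1/25920
(3j)²=1/143 [(6 3 3; 3 0 -3)], sign=-1
⇒ 4πI² = 700/4719
I = (-1)√(700/4719/(4π)) = -0.10864734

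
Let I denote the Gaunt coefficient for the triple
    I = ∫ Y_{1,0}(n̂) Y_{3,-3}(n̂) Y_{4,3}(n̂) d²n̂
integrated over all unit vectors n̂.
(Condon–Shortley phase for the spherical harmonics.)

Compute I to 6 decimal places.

Rules hold: Σm=0, L=8 even, 2≤4≤4.
N = 3·7·9 = 189
Δ = 0!·2!·6!/9! = 1/252
Racah Σ t=0..0: t=0:+1/36 = 1/36
⇒ 3j(1 3 4; 0 0 0)² = 4/63, sgn +1
Racah Σ t=0..0: t=0:+1/720 = 1/720
⇒ 3j(1 3 4; 0 -3 3)² = 1/36, sgn -1
4πI² = N·(3j₀)²·(3jₘ)² = 1/3
I = -1·√(0.333333/4π) = -0.16286750

-0.162868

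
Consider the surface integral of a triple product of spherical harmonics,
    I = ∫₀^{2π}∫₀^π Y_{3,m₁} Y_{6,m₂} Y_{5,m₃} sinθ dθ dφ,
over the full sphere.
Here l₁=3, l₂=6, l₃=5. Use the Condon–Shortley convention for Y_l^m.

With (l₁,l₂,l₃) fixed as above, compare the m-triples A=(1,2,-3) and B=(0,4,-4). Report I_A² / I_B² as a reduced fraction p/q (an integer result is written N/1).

49/45

Shared (l₁,l₂,l₃)=(3,6,5): N and (l;000)² cancel in I_A²/I_B².
A: Δ = 4!·2!·8!/15! = 1/675675; Racah Σ t=0..2: t=0:+1/1935360 t=1:−1/30240 t=2:+1/11520 = 1/18432; ⇒ 3j(3 6 5; 1 2 -3)² = 7/429, sgn +1
B: Δ = 4!·2!·8!/15! = 1/675675; Racah Σ t=2..3: t=2:+1/161280 t=3:−1/60480 = -1/96768; ⇒ 3j(3 6 5; 0 4 -4)² = 15/1001, sgn +1
I_A²/I_B² = (7/429)/(15/1001) = 49/45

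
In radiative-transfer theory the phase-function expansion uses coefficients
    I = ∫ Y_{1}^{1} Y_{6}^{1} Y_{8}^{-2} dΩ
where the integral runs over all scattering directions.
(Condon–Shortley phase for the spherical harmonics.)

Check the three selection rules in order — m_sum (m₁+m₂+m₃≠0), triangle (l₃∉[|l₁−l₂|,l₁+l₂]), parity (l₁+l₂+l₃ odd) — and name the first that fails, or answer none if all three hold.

Σmᵢ = 0  ✓
l₃∈[|l₁−l₂|,l₁+l₂]=[5,7], have l₃=8  ✗
Σlᵢ = 15 ⇒ odd

triangle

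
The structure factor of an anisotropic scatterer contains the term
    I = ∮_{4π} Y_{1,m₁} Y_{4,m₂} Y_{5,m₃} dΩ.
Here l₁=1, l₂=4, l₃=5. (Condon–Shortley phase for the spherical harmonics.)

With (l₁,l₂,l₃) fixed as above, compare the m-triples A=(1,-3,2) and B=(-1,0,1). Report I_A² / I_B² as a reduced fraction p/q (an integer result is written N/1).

1/5

Shared (l₁,l₂,l₃)=(1,4,5): N and (l;000)² cancel in I_A²/I_B².
A: Δ = 0!·2!·8!/11! = 1/495; Racah Σ t=0..0: t=0:+1/10080 = 1/10080; ⇒ 3j(1 4 5; 1 -3 2)² = 1/165, sgn -1
B: Δ = 0!·2!·8!/11! = 1/495; Racah Σ t=0..0: t=0:+1/1152 = 1/1152; ⇒ 3j(1 4 5; -1 0 1)² = 1/33, sgn +1
I_A²/I_B² = (1/165)/(1/33) = 1/5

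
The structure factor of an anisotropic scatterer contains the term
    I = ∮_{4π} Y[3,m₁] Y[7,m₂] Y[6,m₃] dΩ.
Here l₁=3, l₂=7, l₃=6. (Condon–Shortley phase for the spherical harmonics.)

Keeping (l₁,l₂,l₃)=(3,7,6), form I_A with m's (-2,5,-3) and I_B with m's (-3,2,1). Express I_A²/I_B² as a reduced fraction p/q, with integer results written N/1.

l's match ⇒ only the (l;m) 3-j factors differ between A and B.
A: triangle coeff Δ(3,7,6) = 1/2042040; Σ_t [3,4]: t=3:−1/4354560 t=4:+1/1935360 = 1/3483648; (3j)²=125/12376 [(3 7 6; -2 5 -3)], sign=-1
B: triangle coeff Δ(3,7,6) = 1/2042040; Σ_t [4,4]: t=4:+1/691200 = 1/691200; (3j)²=189/9724 [(3 7 6; -3 2 1)], sign=-1
I_A²/I_B² = (125/12376)/(189/9724) = 1375/2646

1375/2646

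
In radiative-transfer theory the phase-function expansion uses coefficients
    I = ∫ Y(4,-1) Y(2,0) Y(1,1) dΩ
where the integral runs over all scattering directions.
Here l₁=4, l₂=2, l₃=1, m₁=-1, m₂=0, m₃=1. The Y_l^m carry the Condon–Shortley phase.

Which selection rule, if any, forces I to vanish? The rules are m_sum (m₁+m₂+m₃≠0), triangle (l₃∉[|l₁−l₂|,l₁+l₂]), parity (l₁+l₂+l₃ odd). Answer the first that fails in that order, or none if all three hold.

triangle

azimuthal sum: -1 + 0 + 1 = 0  ✓
2 ≤ 1 ≤ 6 (triangle on l)  ✗
L = 4 + 2 + 1 = 7 (odd)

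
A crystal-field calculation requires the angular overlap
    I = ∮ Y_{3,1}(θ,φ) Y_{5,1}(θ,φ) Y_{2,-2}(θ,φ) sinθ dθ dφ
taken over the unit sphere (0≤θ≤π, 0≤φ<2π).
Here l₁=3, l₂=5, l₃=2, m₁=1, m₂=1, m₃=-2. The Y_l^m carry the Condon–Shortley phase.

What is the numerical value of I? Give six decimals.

m-sum 0 ✓  L=10 even ✓  2≤2≤8 ✓
Π(2lᵢ+1) = 7×11×5 = 385
triangle coeff Δ(3,5,2) = 1/2310
Σ_t [3,3]: t=3:−1/144 = -1/144
(3j)²=10/231 [(3 5 2; 0 0 0)], sign=-1
Σ_t [2,2]: t=2:+1/1152 = 1/1152
(3j)²=1/154 [(3 5 2; 1 1 -2)], sign=+1
⇒ 4πI² = 25/231
I = (-1)√(25/231/(4π)) = -0.09280237

-0.092802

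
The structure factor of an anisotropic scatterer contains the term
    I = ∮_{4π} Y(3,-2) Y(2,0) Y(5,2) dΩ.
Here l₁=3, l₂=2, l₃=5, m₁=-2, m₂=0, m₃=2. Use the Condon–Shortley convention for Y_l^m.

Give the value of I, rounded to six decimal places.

0.190188

Rules hold: Σm=0, L=10 even, 1≤5≤5.
N = 7·5·11 = 385
Δ = 0!·6!·4!/11! = 1/2310
Racah Σ t=0..0: t=0:+1/144 = 1/144
⇒ 3j(3 2 5; 0 0 0)² = 10/231, sgn -1
Racah Σ t=0..0: t=0:+1/480 = 1/480
⇒ 3j(3 2 5; -2 0 2)² = 3/110, sgn -1
4πI² = N·(3j₀)²·(3jₘ)² = 5/11
I = +1·√(0.454545/4π) = 0.19018827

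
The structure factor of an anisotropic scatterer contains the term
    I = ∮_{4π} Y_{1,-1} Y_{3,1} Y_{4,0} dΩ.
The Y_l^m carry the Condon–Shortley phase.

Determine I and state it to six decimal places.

0.150786

m-sum 0 ✓  L=8 even ✓  2≤4≤4 ✓
Π(2lᵢ+1) = 3×7×9 = 189
triangle coeff Δ(1,3,4) = 1/252
Σ_t [0,0]: t=0:+1/36 = 1/36
(3j)²=4/63 [(1 3 4; 0 0 0)], sign=+1
Σ_t [0,0]: t=0:+1/96 = 1/96
(3j)²=1/42 [(1 3 4; -1 1 0)], sign=+1
⇒ 4πI² = 2/7
I = (+1)√(2/7/(4π)) = 0.15078601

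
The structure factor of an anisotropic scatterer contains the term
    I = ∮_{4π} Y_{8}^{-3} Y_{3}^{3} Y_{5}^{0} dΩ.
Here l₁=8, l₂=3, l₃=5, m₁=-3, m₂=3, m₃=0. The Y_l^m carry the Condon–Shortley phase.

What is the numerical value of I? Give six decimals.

-0.090240

m-sum 0 ✓  L=16 even ✓  5≤5≤11 ✓
Π(2lᵢ+1) = 17×7×11 = 1309
triangle coeff Δ(8,3,5) = 1/136136
Σ_t [3,3]: t=3:−1/518400 = -1/518400
(3j)²=56/2431 [(8 3 5; 0 0 0)], sign=+1
Σ_t [6,6]: t=6:+1/10368000 = 1/10368000
(3j)²=3/884 [(8 3 5; -3 3 0)], sign=-1
⇒ 4πI² = 294/2873
I = (-1)√(294/2873/(4π)) = -0.09024038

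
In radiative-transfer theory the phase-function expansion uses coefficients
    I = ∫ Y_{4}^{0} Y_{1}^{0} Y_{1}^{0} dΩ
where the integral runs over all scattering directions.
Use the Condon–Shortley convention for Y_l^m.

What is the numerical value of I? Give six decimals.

l₃=1 ∉ [3,5] — triangle fails ⇒ I = 0

0.000000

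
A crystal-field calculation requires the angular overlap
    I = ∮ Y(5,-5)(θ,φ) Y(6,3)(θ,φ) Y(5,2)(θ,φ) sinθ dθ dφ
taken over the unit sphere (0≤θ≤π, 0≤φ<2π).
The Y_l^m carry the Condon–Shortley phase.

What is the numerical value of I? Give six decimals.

Rules hold: Σm=0, L=16 even, 1≤5≤11.
N = 11·13·11 = 1573
Δ = 6!·4!·6!/17! = 1/28588560
Racah Σ t=1..5: t=1:−1/345600 t=2:+1/13824 t=3:−1/5184 t=4:+1/13824 t=5:−1/345600 = -7/129600
⇒ 3j(5 6 5; 0 0 0)² = 80/7293, sgn +1
Racah Σ t=6..6: t=6:+1/622080 = 1/622080
⇒ 3j(5 6 5; -5 3 2)² = 105/4862, sgn -1
4πI² = N·(3j₀)²·(3jₘ)² = 1400/3757
I = -1·√(0.372638/4π) = -0.17220212

-0.172202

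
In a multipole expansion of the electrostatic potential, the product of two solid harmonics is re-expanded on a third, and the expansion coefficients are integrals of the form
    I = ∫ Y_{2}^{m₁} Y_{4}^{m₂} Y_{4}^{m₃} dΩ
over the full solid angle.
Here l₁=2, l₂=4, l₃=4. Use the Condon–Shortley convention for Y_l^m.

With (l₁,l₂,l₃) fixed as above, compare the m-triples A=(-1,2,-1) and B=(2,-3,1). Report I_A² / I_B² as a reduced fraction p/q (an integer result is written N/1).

9/14

Same 2,4,4: normalisation and zero-m 3j drop out of the ratio.
A: Δ: 2! 2! 6! / 11! → 1/13860; sum: t=1:−1/240 t=2:+1/96 = 1/160; 3j²(2 4 4; -1 2 -1) = Δ·Π!·Σ² = 27/1540  (sign -1)
B: Δ: 2! 2! 6! / 11! → 1/13860; sum: t=0:+1/480 = 1/480; 3j²(2 4 4; 2 -3 1) = Δ·Π!·Σ² = 3/110  (sign -1)
I_A²/I_B² = (27/1540)/(3/110) = 9/14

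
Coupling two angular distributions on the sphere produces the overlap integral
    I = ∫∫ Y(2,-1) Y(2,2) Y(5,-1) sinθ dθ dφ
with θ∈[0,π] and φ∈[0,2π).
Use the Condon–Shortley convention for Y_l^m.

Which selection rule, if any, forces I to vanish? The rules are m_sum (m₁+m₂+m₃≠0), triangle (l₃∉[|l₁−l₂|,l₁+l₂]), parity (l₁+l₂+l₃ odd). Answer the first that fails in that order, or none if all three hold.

triangle

m₁+m₂+m₃ = -1 + 2 − 1 = 0  ✓
triangle: |2−2|=0 ≤ l₃=5 ≤ 2+2=4  ✗
parity: l₁+l₂+l₃ = 9 is odd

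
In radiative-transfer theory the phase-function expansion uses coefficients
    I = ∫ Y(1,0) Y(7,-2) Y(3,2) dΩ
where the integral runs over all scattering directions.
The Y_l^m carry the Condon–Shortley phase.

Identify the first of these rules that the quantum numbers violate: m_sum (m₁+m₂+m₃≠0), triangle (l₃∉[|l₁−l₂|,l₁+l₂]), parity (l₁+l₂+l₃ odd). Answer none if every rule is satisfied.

azimuthal sum: 0 − 2 + 2 = 0  ✓
6 ≤ 3 ≤ 8 (triangle on l)  ✗
L = 1 + 7 + 3 = 11 (odd)

triangle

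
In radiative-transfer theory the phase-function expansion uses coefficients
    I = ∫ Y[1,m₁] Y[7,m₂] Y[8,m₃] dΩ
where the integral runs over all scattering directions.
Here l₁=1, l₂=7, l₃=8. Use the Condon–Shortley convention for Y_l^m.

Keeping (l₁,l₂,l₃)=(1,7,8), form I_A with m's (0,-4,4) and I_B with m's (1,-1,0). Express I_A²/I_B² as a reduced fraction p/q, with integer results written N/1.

Shared (l₁,l₂,l₃)=(1,7,8): N and (l;000)² cancel in I_A²/I_B².
A: Δ = 0!·2!·14!/17! = 1/2040; Racah Σ t=0..0: t=0:+1/239500800 = 1/239500800; ⇒ 3j(1 7 8; 0 -4 4)² = 2/85, sgn +1
B: Δ = 0!·2!·14!/17! = 1/2040; Racah Σ t=0..0: t=0:+1/58060800 = 1/58060800; ⇒ 3j(1 7 8; 1 -1 0)² = 7/510, sgn +1
I_A²/I_B² = (2/85)/(7/510) = 12/7

12/7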